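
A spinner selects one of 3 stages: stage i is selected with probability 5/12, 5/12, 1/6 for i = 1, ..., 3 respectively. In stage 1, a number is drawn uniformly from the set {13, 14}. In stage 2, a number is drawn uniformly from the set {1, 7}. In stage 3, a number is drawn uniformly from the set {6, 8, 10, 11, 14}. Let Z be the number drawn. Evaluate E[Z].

E[Z | stage 1] = (13+14)/2 = 27/2.
E[Z | stage 2] = (1+7)/2 = 4.
E[Z | stage 3] = (6+8+10+11+14)/5 = 49/5.
E[Z] = (5/12)·(27/2) + (5/12)·(4) + (1/6)·(49/5) = 357/40.

357/40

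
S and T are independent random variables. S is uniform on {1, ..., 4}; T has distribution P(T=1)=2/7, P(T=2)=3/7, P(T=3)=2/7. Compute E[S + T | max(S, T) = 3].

53/11

P(max(S, T) = 3) = 11/28.
Summing (S+T)·P(x,y) over outcomes with max(S, T) = 3 gives 53/28.
E[S + T | max(S, T) = 3] = (53/28) / (11/28) = 53/11.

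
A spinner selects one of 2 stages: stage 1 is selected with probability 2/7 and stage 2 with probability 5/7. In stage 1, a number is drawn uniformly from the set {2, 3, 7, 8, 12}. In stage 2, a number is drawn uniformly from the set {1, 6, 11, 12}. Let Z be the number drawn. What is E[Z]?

E[Z | stage 1] = (2+3+7+8+12)/5 = 32/5.
E[Z | stage 2] = (1+6+11+12)/4 = 15/2.
By the law of total expectation,
E[Z] = (2/7)·(32/5) + (5/7)·(15/2) = 503/70.

503/70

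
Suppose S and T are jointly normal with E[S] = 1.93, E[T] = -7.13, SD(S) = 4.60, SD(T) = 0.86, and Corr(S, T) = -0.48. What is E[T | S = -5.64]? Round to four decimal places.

E[T | S=x] = μ_T + ρ(σ_T/σ_S)(x − μ_S) for jointly normal variables.
E[T | S=-5.64] = -7.13 + (-0.48)·(0.86/4.60)·(-5.64 − (1.93)) = -7.13 + (-0.089739)·(-7.57) = -6.4507.

-6.4507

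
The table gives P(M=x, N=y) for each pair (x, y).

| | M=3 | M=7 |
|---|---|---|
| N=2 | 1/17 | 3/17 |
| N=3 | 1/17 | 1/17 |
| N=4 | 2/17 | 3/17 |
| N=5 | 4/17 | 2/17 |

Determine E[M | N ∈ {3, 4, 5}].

63/13

P(N ∈ {3, 4, 5}) = 13/17.
Σ M·P over the event = 3·(1/17) + 3·(2/17) + 3·(4/17) + 7·(1/17) + 7·(3/17) + 7·(2/17) = 63/17.
E[M | N ∈ {3, 4, 5}] = (63/17) / (13/17) = 63/13.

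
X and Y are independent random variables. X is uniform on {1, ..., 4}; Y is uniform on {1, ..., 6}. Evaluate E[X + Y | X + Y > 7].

Outcomes with X + Y > 7: (2,6), (3,5), (3,6), (4,4), (4,5), (4,6), each with probability 1/24.
E[X + Y | X + Y > 7] = (8 + 8 + 9 + 8 + 9 + 10) / 6 = 26/3.

26/3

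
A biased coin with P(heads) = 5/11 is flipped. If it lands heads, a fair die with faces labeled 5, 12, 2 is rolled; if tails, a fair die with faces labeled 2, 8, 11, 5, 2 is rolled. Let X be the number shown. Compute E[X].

E[X | heads] = (5+12+2)/3 = 19/3.
E[X | tails] = (2+8+11+5+2)/5 = 28/5.
By the law of total expectation,
E[X] = (5/11)·(19/3) + (6/11)·(28/5) = 89/15.

89/15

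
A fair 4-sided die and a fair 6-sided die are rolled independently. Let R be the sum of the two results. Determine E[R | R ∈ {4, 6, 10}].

P(R ∈ {4, 6, 10}) = 1/3.
Σ over the event: 4·1/8 + 6·1/6 + 10·1/24 = 23/12.
E[R | R ∈ {4, 6, 10}] = (23/12) / (1/3) = 23/4.

23/4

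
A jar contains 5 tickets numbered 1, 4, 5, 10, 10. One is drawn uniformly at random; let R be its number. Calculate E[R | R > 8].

P(R > 8) = 2/5.
Σ over the event: 10·2/5 = 4.
E[R | R > 8] = (4) / (2/5) = 10.

10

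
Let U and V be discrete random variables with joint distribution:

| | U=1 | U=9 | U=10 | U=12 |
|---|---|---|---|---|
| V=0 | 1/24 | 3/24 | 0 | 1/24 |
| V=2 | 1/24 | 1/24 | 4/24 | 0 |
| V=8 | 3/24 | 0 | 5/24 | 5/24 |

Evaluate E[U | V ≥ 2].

163/19

P(V ≥ 2) = 19/24.
Σ U·P over the event = 1·(1/24) + 1·(3/24) + 9·(1/24) + 10·(4/24) + 10·(5/24) + 12·(5/24) = 163/24.
E[U | V ≥ 2] = (163/24) / (19/24) = 163/19.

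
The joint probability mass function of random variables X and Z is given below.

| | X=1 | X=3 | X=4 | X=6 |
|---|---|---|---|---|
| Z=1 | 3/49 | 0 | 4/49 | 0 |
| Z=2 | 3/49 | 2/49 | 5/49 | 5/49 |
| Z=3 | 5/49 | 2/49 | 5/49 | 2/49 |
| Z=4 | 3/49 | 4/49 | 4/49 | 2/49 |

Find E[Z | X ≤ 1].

18/7

P(X ≤ 1) = 2/7.
Σ Z·P over the event = 1·(3/49) + 2·(3/49) + 3·(5/49) + 4·(3/49) = 36/49.
E[Z | X ≤ 1] = (36/49) / (2/7) = 18/7.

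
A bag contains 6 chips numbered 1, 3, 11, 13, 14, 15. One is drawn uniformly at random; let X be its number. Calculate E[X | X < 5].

P(X < 5) = 1/3.
Σ over the event: 1·1/6 + 3·1/6 = 2/3.
E[X | X < 5] = (2/3) / (1/3) = 2.

2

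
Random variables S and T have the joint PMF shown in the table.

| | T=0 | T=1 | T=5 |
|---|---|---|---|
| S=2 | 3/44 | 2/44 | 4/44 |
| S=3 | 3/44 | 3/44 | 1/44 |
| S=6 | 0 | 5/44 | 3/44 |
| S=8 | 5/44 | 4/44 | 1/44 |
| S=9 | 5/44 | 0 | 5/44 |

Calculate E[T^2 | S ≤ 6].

P(S ≤ 6) = 6/11.
Σ T^2·P over the event = 0·(3/44) + 1·(2/44) + 25·(4/44) + 0·(3/44) + 1·(3/44) + 25·(1/44) + 1·(5/44) + 25·(3/44) = 105/22.
E[T^2 | S ≤ 6] = (105/22) / (6/11) = 35/4.

35/4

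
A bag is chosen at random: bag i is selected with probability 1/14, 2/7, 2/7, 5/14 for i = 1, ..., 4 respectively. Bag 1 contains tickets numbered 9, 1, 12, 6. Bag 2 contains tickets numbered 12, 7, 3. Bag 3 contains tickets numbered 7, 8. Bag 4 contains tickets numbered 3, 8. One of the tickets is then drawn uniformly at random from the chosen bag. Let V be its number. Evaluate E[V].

563/84

E[V | bag 1] = (9+1+12+6)/4 = 7.
E[V | bag 2] = (12+7+3)/3 = 22/3.
E[V | bag 3] = (7+8)/2 = 15/2.
E[V | bag 4] = (3+8)/2 = 11/2.
By the law of total expectation,
E[V] = (1/14)·(7) + (2/7)·(22/3) + (2/7)·(15/2) + (5/14)·(11/2) = 563/84.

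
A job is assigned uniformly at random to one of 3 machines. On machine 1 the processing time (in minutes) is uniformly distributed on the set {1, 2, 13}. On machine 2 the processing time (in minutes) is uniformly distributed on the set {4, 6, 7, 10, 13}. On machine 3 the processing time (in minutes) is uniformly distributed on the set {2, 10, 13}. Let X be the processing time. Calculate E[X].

E[X | machine 1] = (1+2+13)/3 = 16/3.
E[X | machine 2] = (4+6+7+10+13)/5 = 8.
E[X | machine 3] = (2+10+13)/3 = 25/3.
E[X] = (1/3)·(16/3) + (1/3)·(8) + (1/3)·(25/3) = 65/9.

65/9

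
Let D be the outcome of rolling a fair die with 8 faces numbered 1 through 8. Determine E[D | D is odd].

4

Given D is odd, D is equally likely to be any of {1, 3, 5, 7}.
E[D | D is odd] = (1 + 3 + 5 + 7) / 4 = 4.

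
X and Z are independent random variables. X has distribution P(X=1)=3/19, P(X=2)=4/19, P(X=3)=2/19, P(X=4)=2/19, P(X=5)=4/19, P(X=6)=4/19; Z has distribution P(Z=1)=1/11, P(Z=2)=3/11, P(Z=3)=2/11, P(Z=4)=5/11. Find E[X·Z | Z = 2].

P(Z = 2) = 3/11.
Summing XZ·P(x,y) over outcomes with Z = 2 gives 414/209.
E[X·Z | Z = 2] = (414/209) / (3/11) = 138/19.

138/19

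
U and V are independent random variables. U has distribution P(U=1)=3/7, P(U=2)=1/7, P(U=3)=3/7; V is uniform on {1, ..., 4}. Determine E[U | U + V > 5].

20/7

P(U + V > 5) = 1/4.
Summing U·P(x,y) over outcomes with U + V > 5 gives 5/7.
E[U | U + V > 5] = (5/7) / (1/4) = 20/7.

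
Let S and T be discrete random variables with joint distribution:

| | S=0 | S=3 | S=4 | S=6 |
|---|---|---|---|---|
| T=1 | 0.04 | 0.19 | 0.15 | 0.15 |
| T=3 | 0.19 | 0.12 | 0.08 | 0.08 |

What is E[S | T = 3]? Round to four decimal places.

2.4681

P(T = 3) = 0.47.
Σ S·P over the event = 0·(0.19) + 3·(0.12) + 4·(0.08) + 6·(0.08) = 1.16.
E[S | T = 3] = (1.16) / (0.47) = 2.4681.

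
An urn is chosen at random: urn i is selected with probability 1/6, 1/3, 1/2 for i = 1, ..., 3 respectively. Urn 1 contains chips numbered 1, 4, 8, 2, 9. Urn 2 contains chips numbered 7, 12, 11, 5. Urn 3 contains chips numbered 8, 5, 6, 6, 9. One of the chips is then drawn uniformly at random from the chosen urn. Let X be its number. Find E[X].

427/60

E[X | urn 1] = (1+4+8+2+9)/5 = 24/5.
E[X | urn 2] = (7+12+11+5)/4 = 35/4.
E[X | urn 3] = (8+5+6+6+9)/5 = 34/5.
E[X] = (1/6)·(24/5) + (1/3)·(35/4) + (1/2)·(34/5) = 427/60.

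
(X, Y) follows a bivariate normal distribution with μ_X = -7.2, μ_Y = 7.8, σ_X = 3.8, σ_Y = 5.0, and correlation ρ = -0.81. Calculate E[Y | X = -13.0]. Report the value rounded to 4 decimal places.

E[Y | X=x] = μ_Y + ρ(σ_Y/σ_X)(x − μ_X) for jointly normal variables.
E[Y | X=-13.0] = 7.8 + (-0.81)·(5.0/3.8)·(-13.0 − (-7.2)) = 7.8 + (-1.0658)·(-5.8) = 13.9816.

13.9816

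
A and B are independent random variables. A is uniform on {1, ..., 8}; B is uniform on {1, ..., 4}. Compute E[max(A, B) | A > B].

P(A > B) = 11/16.
Summing max(A,B)·P(x,y) over outcomes with A > B gives 31/8.
E[max(A, B) | A > B] = (31/8) / (11/16) = 62/11.

62/11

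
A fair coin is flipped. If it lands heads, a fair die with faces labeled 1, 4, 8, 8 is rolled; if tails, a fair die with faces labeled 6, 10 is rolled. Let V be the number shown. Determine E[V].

E[V | heads] = (1+4+8+8)/4 = 21/4.
E[V | tails] = (6+10)/2 = 8.
By the law of total expectation,
E[V] = (1/2)·(21/4) + (1/2)·(8) = 53/8.

53/8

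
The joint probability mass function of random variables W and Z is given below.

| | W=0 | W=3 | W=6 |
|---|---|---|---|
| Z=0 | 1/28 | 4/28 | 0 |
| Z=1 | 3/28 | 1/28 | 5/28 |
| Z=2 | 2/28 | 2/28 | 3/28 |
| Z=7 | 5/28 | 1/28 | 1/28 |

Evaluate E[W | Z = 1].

11/3

P(Z = 1) = 9/28.
Σ W·P over the event = 0·(3/28) + 3·(1/28) + 6·(5/28) = 33/28.
E[W | Z = 1] = (33/28) / (9/28) = 11/3.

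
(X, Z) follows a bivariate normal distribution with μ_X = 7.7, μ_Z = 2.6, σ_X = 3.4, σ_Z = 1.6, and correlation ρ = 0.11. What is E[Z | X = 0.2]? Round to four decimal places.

2.2118

The regression of Z on X has slope ρ·σ_Z/σ_X and passes through (μ_X, μ_Z).
E[Z | X=0.2] = 2.6 + (0.11)·(1.6/3.4)·(0.2 − (7.7)) = 2.6 + (0.051765)·(-7.5) = 2.2118.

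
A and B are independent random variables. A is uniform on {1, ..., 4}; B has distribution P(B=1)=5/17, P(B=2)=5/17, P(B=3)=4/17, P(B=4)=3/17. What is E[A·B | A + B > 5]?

P(A + B > 5) = 11/34.
Summing AB·P(x,y) over outcomes with A + B > 5 gives 58/17.
E[A·B | A + B > 5] = (58/17) / (11/34) = 116/11.

116/11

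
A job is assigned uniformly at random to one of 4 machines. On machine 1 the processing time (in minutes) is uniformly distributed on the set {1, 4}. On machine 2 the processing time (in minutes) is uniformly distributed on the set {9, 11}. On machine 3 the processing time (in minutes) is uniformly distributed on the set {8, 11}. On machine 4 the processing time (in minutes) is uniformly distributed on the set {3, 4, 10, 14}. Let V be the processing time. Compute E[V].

119/16

E[V | machine 1] = (1+4)/2 = 5/2.
E[V | machine 2] = (9+11)/2 = 10.
E[V | machine 3] = (8+11)/2 = 19/2.
E[V | machine 4] = (3+4+10+14)/4 = 31/4.
By the law of total expectation,
E[V] = (1/4)·(5/2) + (1/4)·(10) + (1/4)·(19/2) + (1/4)·(31/4) = 119/16.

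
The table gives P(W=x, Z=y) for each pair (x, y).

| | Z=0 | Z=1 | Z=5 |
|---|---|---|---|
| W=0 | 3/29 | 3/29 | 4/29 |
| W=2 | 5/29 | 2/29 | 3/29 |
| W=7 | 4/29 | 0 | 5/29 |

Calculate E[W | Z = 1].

4/5

P(Z = 1) = 5/29.
Summing W·P(W=x,Z=y) over the conditioning event gives 4/29.
E[W | Z = 1] = (4/29) / (5/29) = 4/5.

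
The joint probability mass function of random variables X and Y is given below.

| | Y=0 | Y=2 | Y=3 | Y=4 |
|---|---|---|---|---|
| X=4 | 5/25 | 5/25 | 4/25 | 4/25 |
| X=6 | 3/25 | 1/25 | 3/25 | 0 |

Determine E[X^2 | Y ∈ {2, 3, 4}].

P(Y ∈ {2, 3, 4}) = 17/25.
Σ X^2·P over the event = 16·(5/25) + 16·(4/25) + 16·(4/25) + 36·(1/25) + 36·(3/25) = 352/25.
E[X^2 | Y ∈ {2, 3, 4}] = (352/25) / (17/25) = 352/17.

352/17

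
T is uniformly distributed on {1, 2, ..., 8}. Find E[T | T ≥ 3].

Given T ≥ 3, T is equally likely to be any of {3, 4, 5, 6, 7, 8}.
E[T | T ≥ 3] = (3 + 4 + 5 + 6 + 7 + 8) / 6 = 11/2.

11/2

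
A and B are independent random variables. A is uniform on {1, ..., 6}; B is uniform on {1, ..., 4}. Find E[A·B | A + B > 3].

205/21

P(A + B > 3) = 7/8.
Summing AB·P(x,y) over outcomes with A + B > 3 gives 205/24.
E[A·B | A + B > 3] = (205/24) / (7/8) = 205/21.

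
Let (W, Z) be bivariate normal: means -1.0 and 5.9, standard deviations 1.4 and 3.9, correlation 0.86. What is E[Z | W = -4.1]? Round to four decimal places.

-1.5267

E[Z | W=x] = μ_Z + ρ(σ_Z/σ_W)(x − μ_W) for jointly normal variables.
E[Z | W=-4.1] = 5.9 + (0.86)·(3.9/1.4)·(-4.1 − (-1.0)) = 5.9 + (2.3957)·(-3.1) = -1.5267.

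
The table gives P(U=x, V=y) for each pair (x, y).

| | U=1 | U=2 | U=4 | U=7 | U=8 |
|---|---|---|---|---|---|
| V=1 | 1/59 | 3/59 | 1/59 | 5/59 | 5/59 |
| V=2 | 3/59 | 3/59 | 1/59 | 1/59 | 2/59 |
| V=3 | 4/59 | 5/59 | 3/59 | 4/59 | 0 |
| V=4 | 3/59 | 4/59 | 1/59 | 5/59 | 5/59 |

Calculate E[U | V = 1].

P(V = 1) = 15/59.
Summing U·P(U=x,V=y) over the conditioning event gives 86/59.
E[U | V = 1] = (86/59) / (15/59) = 86/15.

86/15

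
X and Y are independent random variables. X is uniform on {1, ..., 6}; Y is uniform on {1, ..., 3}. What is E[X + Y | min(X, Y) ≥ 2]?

13/2

Outcomes with min(X, Y) ≥ 2: (2,2), (2,3), (3,2), (3,3), (4,2), (4,3), (5,2), (5,3), (6,2), (6,3), each with probability 1/18.
E[X + Y | min(X, Y) ≥ 2] = (4 + 5 + 5 + 6 + 6 + 7 + 7 + 8 + 8 + 9) / 10 = 13/2.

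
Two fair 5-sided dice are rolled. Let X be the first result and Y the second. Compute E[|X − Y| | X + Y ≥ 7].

P(X + Y ≥ 7) = 2/5.
Summing |X−Y|·P(x,y) over outcomes with X + Y ≥ 7 gives 14/25.
E[|X − Y| | X + Y ≥ 7] = (14/25) / (2/5) = 7/5.

7/5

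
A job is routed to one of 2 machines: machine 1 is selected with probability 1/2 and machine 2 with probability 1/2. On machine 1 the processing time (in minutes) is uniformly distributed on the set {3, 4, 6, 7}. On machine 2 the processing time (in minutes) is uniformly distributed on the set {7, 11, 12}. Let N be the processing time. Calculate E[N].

15/2

E[N | machine 1] = (3+4+6+7)/4 = 5.
E[N | machine 2] = (7+11+12)/3 = 10.
By the law of total expectation,
E[N] = (1/2)·(5) + (1/2)·(10) = 15/2.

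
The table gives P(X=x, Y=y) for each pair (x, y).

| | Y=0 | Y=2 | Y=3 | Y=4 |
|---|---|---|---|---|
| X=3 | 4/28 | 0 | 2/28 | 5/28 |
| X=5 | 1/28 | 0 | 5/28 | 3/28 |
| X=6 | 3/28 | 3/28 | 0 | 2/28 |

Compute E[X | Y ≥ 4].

P(Y ≥ 4) = 5/14.
Σ X·P over the event = 3·(5/28) + 5·(3/28) + 6·(2/28) = 3/2.
E[X | Y ≥ 4] = (3/2) / (5/14) = 21/5.

21/5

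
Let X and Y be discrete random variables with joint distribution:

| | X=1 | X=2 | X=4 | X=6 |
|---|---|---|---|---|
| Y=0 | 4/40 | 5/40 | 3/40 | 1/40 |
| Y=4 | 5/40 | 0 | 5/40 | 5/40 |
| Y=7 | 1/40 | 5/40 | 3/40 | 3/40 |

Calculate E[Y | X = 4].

41/11

P(X = 4) = 11/40.
Σ Y·P over the event = 0·(3/40) + 4·(5/40) + 7·(3/40) = 41/40.
E[Y | X = 4] = (41/40) / (11/40) = 41/11.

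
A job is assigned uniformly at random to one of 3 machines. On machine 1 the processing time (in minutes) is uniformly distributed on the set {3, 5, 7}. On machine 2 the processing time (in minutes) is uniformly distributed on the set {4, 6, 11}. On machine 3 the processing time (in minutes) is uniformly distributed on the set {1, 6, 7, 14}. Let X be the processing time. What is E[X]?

E[X | machine 1] = (3+5+7)/3 = 5.
E[X | machine 2] = (4+6+11)/3 = 7.
E[X | machine 3] = (1+6+7+14)/4 = 7.
By the law of total expectation,
E[X] = (1/3)·(5) + (1/3)·(7) + (1/3)·(7) = 19/3.

19/3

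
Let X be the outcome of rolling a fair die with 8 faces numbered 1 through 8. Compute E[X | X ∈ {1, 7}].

P(X ∈ {1, 7}) = 1/4.
Σ over the event: 1·1/8 + 7·1/8 = 1.
E[X | X ∈ {1, 7}] = (1) / (1/4) = 4.

4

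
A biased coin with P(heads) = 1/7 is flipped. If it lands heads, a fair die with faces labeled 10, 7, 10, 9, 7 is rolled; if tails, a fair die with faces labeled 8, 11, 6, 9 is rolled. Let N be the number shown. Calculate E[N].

298/35

E[N | heads] = (10+7+10+9+7)/5 = 43/5.
E[N | tails] = (8+11+6+9)/4 = 17/2.
E[N] = (1/7)·(43/5) + (6/7)·(17/2) = 298/35.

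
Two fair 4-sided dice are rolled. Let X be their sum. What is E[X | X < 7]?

58/13

P(X < 7) = 13/16.
Σ over the event: 2·1/16 + 3·1/8 + 4·3/16 + 5·1/4 + 6·3/16 = 29/8.
E[X | X < 7] = (29/8) / (13/16) = 58/13.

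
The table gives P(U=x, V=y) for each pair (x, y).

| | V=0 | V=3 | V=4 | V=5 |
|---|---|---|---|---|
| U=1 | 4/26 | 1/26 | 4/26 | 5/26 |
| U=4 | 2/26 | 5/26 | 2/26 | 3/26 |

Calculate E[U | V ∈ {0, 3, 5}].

P(V ∈ {0, 3, 5}) = 10/13.
Σ U·P over the event = 1·(4/26) + 1·(1/26) + 1·(5/26) + 4·(2/26) + 4·(5/26) + 4·(3/26) = 25/13.
E[U | V ∈ {0, 3, 5}] = (25/13) / (10/13) = 5/2.

5/2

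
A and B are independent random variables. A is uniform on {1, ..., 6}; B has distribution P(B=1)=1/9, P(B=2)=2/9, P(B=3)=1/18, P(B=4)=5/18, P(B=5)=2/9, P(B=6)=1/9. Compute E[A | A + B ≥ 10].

104/19

P(A + B ≥ 10) = 19/108.
Summing A·P(x,y) over outcomes with A + B ≥ 10 gives 26/27.
E[A | A + B ≥ 10] = (26/27) / (19/108) = 104/19.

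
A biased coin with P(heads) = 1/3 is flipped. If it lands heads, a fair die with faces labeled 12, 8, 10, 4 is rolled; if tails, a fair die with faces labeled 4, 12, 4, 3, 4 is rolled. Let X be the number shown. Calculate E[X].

E[X | heads] = (12+8+10+4)/4 = 17/2.
E[X | tails] = (4+12+4+3+4)/5 = 27/5.
E[X] = (1/3)·(17/2) + (2/3)·(27/5) = 193/30.

193/30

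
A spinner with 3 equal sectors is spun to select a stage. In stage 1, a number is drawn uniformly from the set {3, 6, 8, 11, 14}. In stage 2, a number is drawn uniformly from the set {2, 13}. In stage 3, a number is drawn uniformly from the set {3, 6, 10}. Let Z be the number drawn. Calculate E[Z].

667/90

E[Z | stage 1] = (3+6+8+11+14)/5 = 42/5.
E[Z | stage 2] = (2+13)/2 = 15/2.
E[Z | stage 3] = (3+6+10)/3 = 19/3.
By the law of total expectation,
E[Z] = (1/3)·(42/5) + (1/3)·(15/2) + (1/3)·(19/3) = 667/90.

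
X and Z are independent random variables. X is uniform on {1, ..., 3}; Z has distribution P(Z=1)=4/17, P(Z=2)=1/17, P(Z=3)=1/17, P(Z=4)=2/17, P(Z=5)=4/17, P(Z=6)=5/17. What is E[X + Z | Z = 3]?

5

P(Z = 3) = 1/17.
Summing (X+Z)·P(x,y) over outcomes with Z = 3 gives 5/17.
E[X + Z | Z = 3] = (5/17) / (1/17) = 5.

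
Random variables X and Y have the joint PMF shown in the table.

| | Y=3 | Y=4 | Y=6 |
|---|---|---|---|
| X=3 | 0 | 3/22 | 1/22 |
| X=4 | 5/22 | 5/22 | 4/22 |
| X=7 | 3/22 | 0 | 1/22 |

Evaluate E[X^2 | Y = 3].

227/8

P(Y = 3) = 4/11.
Σ X^2·P over the event = 16·(5/22) + 49·(3/22) = 227/22.
E[X^2 | Y = 3] = (227/22) / (4/11) = 227/8.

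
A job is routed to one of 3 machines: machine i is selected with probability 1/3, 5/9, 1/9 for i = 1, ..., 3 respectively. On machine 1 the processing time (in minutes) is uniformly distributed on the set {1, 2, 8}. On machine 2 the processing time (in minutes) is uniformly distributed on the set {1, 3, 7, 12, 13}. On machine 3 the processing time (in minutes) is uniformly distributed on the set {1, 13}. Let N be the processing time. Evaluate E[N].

E[N | machine 1] = (1+2+8)/3 = 11/3.
E[N | machine 2] = (1+3+7+12+13)/5 = 36/5.
E[N | machine 3] = (1+13)/2 = 7.
E[N] = (1/3)·(11/3) + (5/9)·(36/5) + (1/9)·(7) = 6.

6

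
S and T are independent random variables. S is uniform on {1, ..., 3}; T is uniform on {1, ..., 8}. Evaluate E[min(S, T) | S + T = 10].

P(S + T = 10) = 1/12.
Summing min(S,T)·P(x,y) over outcomes with S + T = 10 gives 5/24.
E[min(S, T) | S + T = 10] = (5/24) / (1/12) = 5/2.

5/2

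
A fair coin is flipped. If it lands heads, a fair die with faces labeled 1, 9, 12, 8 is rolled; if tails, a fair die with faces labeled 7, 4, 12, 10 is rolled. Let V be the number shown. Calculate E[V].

E[V | heads] = (1+9+12+8)/4 = 15/2.
E[V | tails] = (7+4+12+10)/4 = 33/4.
By the law of total expectation,
E[V] = (1/2)·(15/2) + (1/2)·(33/4) = 63/8.

63/8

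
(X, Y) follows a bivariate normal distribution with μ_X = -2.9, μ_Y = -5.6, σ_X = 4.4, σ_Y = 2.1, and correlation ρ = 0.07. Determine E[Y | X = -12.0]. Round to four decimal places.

The regression of Y on X has slope ρ·σ_Y/σ_X and passes through (μ_X, μ_Y).
E[Y | X=-12.0] = -5.6 + (0.07)·(2.1/4.4)·(-12.0 − (-2.9)) = -5.6 + (0.033409)·(-9.1) = -5.9040.

-5.9040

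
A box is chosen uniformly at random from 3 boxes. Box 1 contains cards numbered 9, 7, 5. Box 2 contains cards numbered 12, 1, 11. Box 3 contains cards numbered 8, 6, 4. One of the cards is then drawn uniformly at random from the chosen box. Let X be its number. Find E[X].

7

E[X | box 1] = (9+7+5)/3 = 7.
E[X | box 2] = (12+1+11)/3 = 8.
E[X | box 3] = (8+6+4)/3 = 6.
By the law of total expectation,
E[X] = (1/3)·(7) + (1/3)·(8) + (1/3)·(6) = 7.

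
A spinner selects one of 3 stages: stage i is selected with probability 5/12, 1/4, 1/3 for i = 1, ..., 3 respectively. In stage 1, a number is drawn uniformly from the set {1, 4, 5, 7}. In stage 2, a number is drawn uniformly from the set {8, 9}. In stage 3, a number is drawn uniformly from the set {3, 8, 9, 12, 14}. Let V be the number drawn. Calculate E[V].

557/80

E[V | stage 1] = (1+4+5+7)/4 = 17/4.
E[V | stage 2] = (8+9)/2 = 17/2.
E[V | stage 3] = (3+8+9+12+14)/5 = 46/5.
By the law of total expectation,
E[V] = (5/12)·(17/4) + (1/4)·(17/2) + (1/3)·(46/5) = 557/80.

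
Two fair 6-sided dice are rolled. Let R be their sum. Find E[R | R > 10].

34/3

P(R > 10) = 1/12.
Σ over the event: 11·1/18 + 12·1/36 = 17/18.
E[R | R > 10] = (17/18) / (1/12) = 34/3.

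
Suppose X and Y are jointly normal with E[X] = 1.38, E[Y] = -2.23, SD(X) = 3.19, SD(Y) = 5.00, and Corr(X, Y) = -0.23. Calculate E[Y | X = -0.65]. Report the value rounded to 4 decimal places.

The regression of Y on X has slope ρ·σ_Y/σ_X and passes through (μ_X, μ_Y).
E[Y | X=-0.65] = -2.23 + (-0.23)·(5.00/3.19)·(-0.65 − (1.38)) = -2.23 + (-0.3605)·(-2.03) = -1.4982.

-1.4982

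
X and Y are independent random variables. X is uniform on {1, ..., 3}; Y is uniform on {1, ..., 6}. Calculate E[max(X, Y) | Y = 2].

7/3

Outcomes with Y = 2: (1,2), (2,2), (3,2), each with probability 1/18.
E[max(X, Y) | Y = 2] = (2 + 2 + 3) / 3 = 7/3.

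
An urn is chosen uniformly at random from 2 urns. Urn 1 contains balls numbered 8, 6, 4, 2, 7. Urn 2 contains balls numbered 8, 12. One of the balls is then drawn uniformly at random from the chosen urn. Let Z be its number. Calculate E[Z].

77/10

E[Z | urn 1] = (8+6+4+2+7)/5 = 27/5.
E[Z | urn 2] = (8+12)/2 = 10.
By the law of total expectation,
E[Z] = (1/2)·(27/5) + (1/2)·(10) = 77/10.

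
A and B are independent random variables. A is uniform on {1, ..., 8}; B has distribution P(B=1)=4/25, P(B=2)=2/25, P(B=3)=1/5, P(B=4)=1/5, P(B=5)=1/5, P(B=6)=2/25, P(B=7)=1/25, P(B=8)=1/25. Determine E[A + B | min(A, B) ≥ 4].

P(min(A, B) ≥ 4) = 7/20.
Summing (A+B)·P(x,y) over outcomes with min(A, B) ≥ 4 gives 39/10.
E[A + B | min(A, B) ≥ 4] = (39/10) / (7/20) = 78/7.

78/7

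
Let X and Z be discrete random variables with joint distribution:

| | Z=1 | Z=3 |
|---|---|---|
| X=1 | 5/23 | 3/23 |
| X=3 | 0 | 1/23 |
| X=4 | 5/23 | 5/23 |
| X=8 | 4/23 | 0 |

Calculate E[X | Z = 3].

26/9

P(Z = 3) = 9/23.
Σ X·P over the event = 1·(3/23) + 3·(1/23) + 4·(5/23) = 26/23.
E[X | Z = 3] = (26/23) / (9/23) = 26/9.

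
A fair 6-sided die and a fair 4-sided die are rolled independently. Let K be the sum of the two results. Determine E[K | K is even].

P(K is even) = 1/2.
Σ over the event: 2·1/24 + 4·1/8 + 6·1/6 + 8·1/8 + 10·1/24 = 3.
E[K | K is even] = (3) / (1/2) = 6.

6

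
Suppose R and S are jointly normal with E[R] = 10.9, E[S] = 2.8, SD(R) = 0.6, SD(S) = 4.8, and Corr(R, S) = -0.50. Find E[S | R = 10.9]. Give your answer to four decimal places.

The regression of S on R has slope ρ·σ_S/σ_R and passes through (μ_R, μ_S).
E[S | R=10.9] = 2.8 + (-0.50)·(4.8/0.6)·(10.9 − (10.9)) = 2.8 + (-4)·(0) = 2.8000.

2.8000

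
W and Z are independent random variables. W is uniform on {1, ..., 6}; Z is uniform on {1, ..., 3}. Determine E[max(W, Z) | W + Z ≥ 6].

P(W + Z ≥ 6) = 1/2.
Summing max(W,Z)·P(x,y) over outcomes with W + Z ≥ 6 gives 22/9.
E[max(W, Z) | W + Z ≥ 6] = (22/9) / (1/2) = 44/9.

44/9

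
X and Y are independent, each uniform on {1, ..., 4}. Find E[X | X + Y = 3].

Outcomes with X + Y = 3: (1,2), (2,1), each with probability 1/16.
E[X | X + Y = 3] = (1 + 2) / 2 = 3/2.

3/2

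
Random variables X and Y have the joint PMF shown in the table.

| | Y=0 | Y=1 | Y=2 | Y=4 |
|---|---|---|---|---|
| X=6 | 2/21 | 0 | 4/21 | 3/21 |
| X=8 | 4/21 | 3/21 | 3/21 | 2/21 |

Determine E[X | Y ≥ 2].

P(Y ≥ 2) = 4/7.
Σ X·P over the event = 6·(4/21) + 6·(3/21) + 8·(3/21) + 8·(2/21) = 82/21.
E[X | Y ≥ 2] = (82/21) / (4/7) = 41/6.

41/6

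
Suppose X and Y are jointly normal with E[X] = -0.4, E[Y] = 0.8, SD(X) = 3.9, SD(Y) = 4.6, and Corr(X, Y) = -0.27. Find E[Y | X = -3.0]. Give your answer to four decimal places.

E[Y | X=x] = μ_Y + ρ(σ_Y/σ_X)(x − μ_X) for jointly normal variables.
E[Y | X=-3.0] = 0.8 + (-0.27)·(4.6/3.9)·(-3.0 − (-0.4)) = 0.8 + (-0.31846)·(-2.6) = 1.6280.

1.6280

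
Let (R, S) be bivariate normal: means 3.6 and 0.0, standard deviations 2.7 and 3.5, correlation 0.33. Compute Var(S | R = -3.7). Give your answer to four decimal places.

10.9160

Var(S | R=x) = (1 − ρ²)·σ_S².
Var(S | R=-3.7) = (3.5)²·(1 − (0.33)²) = 12.25·0.8911 = 10.9160.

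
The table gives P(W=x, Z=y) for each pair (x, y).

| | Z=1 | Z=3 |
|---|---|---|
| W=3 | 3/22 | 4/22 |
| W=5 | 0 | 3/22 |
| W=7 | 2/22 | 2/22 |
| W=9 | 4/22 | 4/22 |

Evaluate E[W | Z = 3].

P(Z = 3) = 13/22.
Σ W·P over the event = 3·(4/22) + 5·(3/22) + 7·(2/22) + 9·(4/22) = 7/2.
E[W | Z = 3] = (7/2) / (13/22) = 77/13.

77/13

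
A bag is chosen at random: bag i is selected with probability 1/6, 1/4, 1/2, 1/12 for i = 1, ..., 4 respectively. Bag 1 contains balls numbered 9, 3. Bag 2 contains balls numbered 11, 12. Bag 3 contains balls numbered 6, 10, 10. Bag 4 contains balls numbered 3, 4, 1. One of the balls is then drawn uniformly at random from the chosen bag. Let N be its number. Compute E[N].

E[N | bag 1] = (9+3)/2 = 6.
E[N | bag 2] = (11+12)/2 = 23/2.
E[N | bag 3] = (6+10+10)/3 = 26/3.
E[N | bag 4] = (3+4+1)/3 = 8/3.
E[N] = (1/6)·(6) + (1/4)·(23/2) + (1/2)·(26/3) + (1/12)·(8/3) = 607/72.

607/72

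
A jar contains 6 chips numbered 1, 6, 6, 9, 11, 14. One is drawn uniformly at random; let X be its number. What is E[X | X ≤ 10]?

P(X ≤ 10) = 2/3.
Σ over the event: 1·1/6 + 6·1/3 + 9·1/6 = 11/3.
E[X | X ≤ 10] = (11/3) / (2/3) = 11/2.

11/2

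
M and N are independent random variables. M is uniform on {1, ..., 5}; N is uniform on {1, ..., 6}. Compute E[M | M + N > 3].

86/27

P(M + N > 3) = 9/10.
Summing M·P(x,y) over outcomes with M + N > 3 gives 43/15.
E[M | M + N > 3] = (43/15) / (9/10) = 86/27.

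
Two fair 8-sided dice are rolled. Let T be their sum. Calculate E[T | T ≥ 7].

P(T ≥ 7) = 49/64.
E[T | T ≥ 7] = (253/32) / (49/64) = 506/49.

506/49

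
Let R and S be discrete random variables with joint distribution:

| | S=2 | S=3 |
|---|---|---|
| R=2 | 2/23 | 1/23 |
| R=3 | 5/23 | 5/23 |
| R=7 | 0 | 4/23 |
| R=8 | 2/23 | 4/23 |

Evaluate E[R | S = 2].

35/9

P(S = 2) = 9/23.
Σ R·P over the event = 2·(2/23) + 3·(5/23) + 8·(2/23) = 35/23.
E[R | S = 2] = (35/23) / (9/23) = 35/9.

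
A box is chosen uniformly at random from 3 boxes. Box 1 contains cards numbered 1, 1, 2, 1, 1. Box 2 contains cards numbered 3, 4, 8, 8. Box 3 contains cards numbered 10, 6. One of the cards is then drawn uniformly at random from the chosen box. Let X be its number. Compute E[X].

E[X | box 1] = (1+1+2+1+1)/5 = 6/5.
E[X | box 2] = (3+4+8+8)/4 = 23/4.
E[X | box 3] = (10+6)/2 = 8.
By the law of total expectation,
E[X] = (1/3)·(6/5) + (1/3)·(23/4) + (1/3)·(8) = 299/60.

299/60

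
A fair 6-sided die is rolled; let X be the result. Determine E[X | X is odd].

Given X is odd, X is equally likely to be any of {1, 3, 5}.
E[X | X is odd] = (1 + 3 + 5) / 3 = 3.

3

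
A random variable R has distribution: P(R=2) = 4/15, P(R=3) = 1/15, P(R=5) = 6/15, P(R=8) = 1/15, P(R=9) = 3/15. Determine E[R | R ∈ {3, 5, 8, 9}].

68/11

P(R ∈ {3, 5, 8, 9}) = 11/15.
Σ over the event: 3·1/15 + 5·2/5 + 8·1/15 + 9·1/5 = 68/15.
E[R | R ∈ {3, 5, 8, 9}] = (68/15) / (11/15) = 68/11.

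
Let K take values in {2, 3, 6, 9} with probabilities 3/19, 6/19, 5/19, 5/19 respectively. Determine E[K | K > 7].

P(K > 7) = 5/19.
Σ over the event: 9·5/19 = 45/19.
E[K | K > 7] = (45/19) / (5/19) = 9.

9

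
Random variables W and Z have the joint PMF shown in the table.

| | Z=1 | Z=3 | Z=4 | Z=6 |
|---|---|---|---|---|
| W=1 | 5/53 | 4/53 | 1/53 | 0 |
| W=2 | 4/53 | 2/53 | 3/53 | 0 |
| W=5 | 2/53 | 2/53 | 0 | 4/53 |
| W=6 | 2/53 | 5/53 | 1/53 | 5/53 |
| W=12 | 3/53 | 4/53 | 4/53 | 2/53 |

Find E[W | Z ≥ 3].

P(Z ≥ 3) = 37/53.
Summing W·P(W=x,Z=y) over the conditioning event gives 231/53.
E[W | Z ≥ 3] = (231/53) / (37/53) = 231/37.

231/37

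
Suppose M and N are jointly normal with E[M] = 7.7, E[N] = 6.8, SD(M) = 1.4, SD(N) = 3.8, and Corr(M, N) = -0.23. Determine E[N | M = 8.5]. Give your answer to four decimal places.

For a bivariate normal, E[N | M=x] = μ_N + ρ·(σ_N/σ_M)·(x − μ_M).
E[N | M=8.5] = 6.8 + (-0.23)·(3.8/1.4)·(8.5 − (7.7)) = 6.8 + (-0.62429)·(0.8) = 6.3006.

6.3006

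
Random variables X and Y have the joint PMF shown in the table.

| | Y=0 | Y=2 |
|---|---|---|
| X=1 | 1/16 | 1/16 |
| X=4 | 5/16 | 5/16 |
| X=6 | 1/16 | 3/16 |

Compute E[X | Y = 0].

P(Y = 0) = 7/16.
Σ X·P over the event = 1·(1/16) + 4·(5/16) + 6·(1/16) = 27/16.
E[X | Y = 0] = (27/16) / (7/16) = 27/7.

27/7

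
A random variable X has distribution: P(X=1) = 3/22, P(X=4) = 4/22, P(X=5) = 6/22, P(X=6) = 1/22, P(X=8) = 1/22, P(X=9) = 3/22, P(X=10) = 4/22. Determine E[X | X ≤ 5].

49/13

P(X ≤ 5) = 13/22.
Σ over the event: 1·3/22 + 4·2/11 + 5·3/11 = 49/22.
E[X | X ≤ 5] = (49/22) / (13/22) = 49/13.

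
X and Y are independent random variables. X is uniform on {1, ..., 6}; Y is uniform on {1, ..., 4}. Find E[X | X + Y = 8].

Outcomes with X + Y = 8: (4,4), (5,3), (6,2), each with probability 1/24.
E[X | X + Y = 8] = (4 + 5 + 6) / 3 = 5.

5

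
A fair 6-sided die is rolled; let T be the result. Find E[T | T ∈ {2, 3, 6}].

P(T ∈ {2, 3, 6}) = 1/2.
Σ over the event: 2·1/6 + 3·1/6 + 6·1/6 = 11/6.
E[T | T ∈ {2, 3, 6}] = (11/6) / (1/2) = 11/3.

11/3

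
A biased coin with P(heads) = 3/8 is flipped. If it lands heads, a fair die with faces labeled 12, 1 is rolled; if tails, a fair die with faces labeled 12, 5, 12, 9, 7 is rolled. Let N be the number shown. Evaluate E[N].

129/16

E[N | heads] = (12+1)/2 = 13/2.
E[N | tails] = (12+5+12+9+7)/5 = 9.
E[N] = (3/8)·(13/2) + (5/8)·(9) = 129/16.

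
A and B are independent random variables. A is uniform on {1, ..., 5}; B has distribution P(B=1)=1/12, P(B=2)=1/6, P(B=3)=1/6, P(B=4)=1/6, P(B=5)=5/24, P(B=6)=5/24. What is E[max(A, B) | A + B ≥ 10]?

P(A + B ≥ 10) = 1/8.
Summing max(A,B)·P(x,y) over outcomes with A + B ≥ 10 gives 17/24.
E[max(A, B) | A + B ≥ 10] = (17/24) / (1/8) = 17/3.

17/3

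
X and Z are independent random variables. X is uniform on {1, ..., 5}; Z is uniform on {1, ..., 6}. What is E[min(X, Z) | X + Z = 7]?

Outcomes with X + Z = 7: (1,6), (2,5), (3,4), (4,3), (5,2), each with probability 1/30.
E[min(X, Z) | X + Z = 7] = (1 + 2 + 3 + 3 + 2) / 5 = 11/5.

11/5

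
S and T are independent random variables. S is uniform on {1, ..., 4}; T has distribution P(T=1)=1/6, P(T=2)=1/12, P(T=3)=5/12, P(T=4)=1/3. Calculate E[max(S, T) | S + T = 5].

7/2

P(S + T = 5) = 1/4.
Summing max(S,T)·P(x,y) over outcomes with S + T = 5 gives 7/8.
E[max(S, T) | S + T = 5] = (7/8) / (1/4) = 7/2.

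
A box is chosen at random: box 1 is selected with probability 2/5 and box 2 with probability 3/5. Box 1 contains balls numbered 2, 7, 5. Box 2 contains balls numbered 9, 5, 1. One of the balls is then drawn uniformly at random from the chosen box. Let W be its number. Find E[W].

73/15

E[W | box 1] = (2+7+5)/3 = 14/3.
E[W | box 2] = (9+5+1)/3 = 5.
E[W] = (2/5)·(14/3) + (3/5)·(5) = 73/15.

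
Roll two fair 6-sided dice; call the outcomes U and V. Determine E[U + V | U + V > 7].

28/3

P(U + V > 7) = 5/12.
Summing (U+V)·P(x,y) over outcomes with U + V > 7 gives 35/9.
E[U + V | U + V > 7] = (35/9) / (5/12) = 28/3.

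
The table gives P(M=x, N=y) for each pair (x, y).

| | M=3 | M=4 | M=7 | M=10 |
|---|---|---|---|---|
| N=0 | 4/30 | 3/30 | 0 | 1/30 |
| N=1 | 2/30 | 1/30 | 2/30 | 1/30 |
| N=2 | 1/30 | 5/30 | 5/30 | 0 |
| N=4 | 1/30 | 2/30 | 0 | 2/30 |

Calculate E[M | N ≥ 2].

P(N ≥ 2) = 8/15.
Σ M·P over the event = 3·(1/30) + 3·(1/30) + 4·(5/30) + 4·(2/30) + 7·(5/30) + 10·(2/30) = 89/30.
E[M | N ≥ 2] = (89/30) / (8/15) = 89/16.

89/16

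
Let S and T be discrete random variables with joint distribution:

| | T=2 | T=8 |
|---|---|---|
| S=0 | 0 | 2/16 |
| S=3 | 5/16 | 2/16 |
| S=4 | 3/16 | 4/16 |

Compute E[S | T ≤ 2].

27/8

P(T ≤ 2) = 1/2.
Summing S·P(S=x,T=y) over the conditioning event gives 27/16.
E[S | T ≤ 2] = (27/16) / (1/2) = 27/8.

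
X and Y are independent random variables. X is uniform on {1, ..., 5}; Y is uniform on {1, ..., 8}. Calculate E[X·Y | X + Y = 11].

P(X + Y = 11) = 3/40.
Summing XY·P(x,y) over outcomes with X + Y = 11 gives 41/20.
E[X·Y | X + Y = 11] = (41/20) / (3/40) = 82/3.

82/3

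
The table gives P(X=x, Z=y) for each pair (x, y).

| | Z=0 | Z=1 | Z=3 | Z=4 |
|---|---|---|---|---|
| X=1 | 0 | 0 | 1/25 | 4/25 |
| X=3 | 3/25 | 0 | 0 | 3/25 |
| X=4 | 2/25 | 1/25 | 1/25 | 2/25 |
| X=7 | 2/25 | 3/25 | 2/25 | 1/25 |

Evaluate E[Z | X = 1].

19/5

P(X = 1) = 1/5.
Σ Z·P over the event = 3·(1/25) + 4·(4/25) = 19/25.
E[Z | X = 1] = (19/25) / (1/5) = 19/5.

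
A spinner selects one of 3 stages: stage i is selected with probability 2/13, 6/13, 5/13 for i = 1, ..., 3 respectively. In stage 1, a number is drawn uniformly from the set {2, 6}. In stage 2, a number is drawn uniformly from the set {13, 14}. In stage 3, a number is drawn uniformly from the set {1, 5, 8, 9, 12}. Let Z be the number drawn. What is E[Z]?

E[Z | stage 1] = (2+6)/2 = 4.
E[Z | stage 2] = (13+14)/2 = 27/2.
E[Z | stage 3] = (1+5+8+9+12)/5 = 7.
By the law of total expectation,
E[Z] = (2/13)·(4) + (6/13)·(27/2) + (5/13)·(7) = 124/13.

124/13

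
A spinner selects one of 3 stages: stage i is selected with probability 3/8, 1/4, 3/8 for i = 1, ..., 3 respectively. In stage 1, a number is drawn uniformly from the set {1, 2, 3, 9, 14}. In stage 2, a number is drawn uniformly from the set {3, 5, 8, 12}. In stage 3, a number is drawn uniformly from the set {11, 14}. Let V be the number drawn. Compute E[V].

689/80

E[V | stage 1] = (1+2+3+9+14)/5 = 29/5.
E[V | stage 2] = (3+5+8+12)/4 = 7.
E[V | stage 3] = (11+14)/2 = 25/2.
E[V] = (3/8)·(29/5) + (1/4)·(7) + (3/8)·(25/2) = 689/80.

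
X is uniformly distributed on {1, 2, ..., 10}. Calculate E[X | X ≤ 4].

Given X ≤ 4, X is equally likely to be any of {1, 2, 3, 4}.
E[X | X ≤ 4] = (1 + 2 + 3 + 4) / 4 = 5/2.

5/2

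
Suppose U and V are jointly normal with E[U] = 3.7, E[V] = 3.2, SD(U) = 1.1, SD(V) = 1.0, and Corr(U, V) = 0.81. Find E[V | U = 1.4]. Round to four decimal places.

1.5064

E[V | U=x] = μ_V + ρ(σ_V/σ_U)(x − μ_U) for jointly normal variables.
E[V | U=1.4] = 3.2 + (0.81)·(1.0/1.1)·(1.4 − (3.7)) = 3.2 + (0.73636)·(-2.3) = 1.5064.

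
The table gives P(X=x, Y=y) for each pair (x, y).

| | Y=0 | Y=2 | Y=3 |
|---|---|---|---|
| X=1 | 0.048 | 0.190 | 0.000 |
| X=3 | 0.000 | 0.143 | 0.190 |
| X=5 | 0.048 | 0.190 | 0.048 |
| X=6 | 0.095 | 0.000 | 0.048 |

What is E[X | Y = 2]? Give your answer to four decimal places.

P(Y = 2) = 0.523.
Σ X·P over the event = 1·(0.190) + 3·(0.143) + 5·(0.190) = 1.569.
E[X | Y = 2] = (1.569) / (0.523) = 3.0000.

3.0000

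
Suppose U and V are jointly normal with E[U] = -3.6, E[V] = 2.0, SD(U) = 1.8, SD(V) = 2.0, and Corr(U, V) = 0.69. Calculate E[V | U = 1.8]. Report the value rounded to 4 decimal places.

The regression of V on U has slope ρ·σ_V/σ_U and passes through (μ_U, μ_V).
E[V | U=1.8] = 2.0 + (0.69)·(2.0/1.8)·(1.8 − (-3.6)) = 2.0 + (0.76667)·(5.4) = 6.1400.

6.1400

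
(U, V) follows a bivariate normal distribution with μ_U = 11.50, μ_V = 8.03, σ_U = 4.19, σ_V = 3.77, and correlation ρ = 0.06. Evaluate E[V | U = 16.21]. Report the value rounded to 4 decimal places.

8.2843

The regression of V on U has slope ρ·σ_V/σ_U and passes through (μ_U, μ_V).
E[V | U=16.21] = 8.03 + (0.06)·(3.77/4.19)·(16.21 − (11.50)) = 8.03 + (0.053986)·(4.71) = 8.2843.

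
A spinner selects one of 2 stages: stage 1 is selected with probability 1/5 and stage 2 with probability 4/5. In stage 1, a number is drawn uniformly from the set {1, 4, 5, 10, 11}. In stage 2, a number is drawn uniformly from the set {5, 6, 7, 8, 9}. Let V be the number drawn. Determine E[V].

171/25

E[V | stage 1] = (1+4+5+10+11)/5 = 31/5.
E[V | stage 2] = (5+6+7+8+9)/5 = 7.
By the law of total expectation,
E[V] = (1/5)·(31/5) + (4/5)·(7) = 171/25.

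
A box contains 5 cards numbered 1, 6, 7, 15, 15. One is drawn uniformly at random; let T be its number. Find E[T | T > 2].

P(T > 2) = 4/5.
Σ over the event: 6·1/5 + 7·1/5 + 15·2/5 = 43/5.
E[T | T > 2] = (43/5) / (4/5) = 43/4.

43/4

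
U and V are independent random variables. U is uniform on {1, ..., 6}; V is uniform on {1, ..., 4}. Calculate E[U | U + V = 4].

2

Outcomes with U + V = 4: (1,3), (2,2), (3,1), each with probability 1/24.
E[U | U + V = 4] = (1 + 2 + 3) / 3 = 2.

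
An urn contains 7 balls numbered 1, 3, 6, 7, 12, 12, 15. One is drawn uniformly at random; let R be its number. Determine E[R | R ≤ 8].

17/4

P(R ≤ 8) = 4/7.
Σ over the event: 1·1/7 + 3·1/7 + 6·1/7 + 7·1/7 = 17/7.
E[R | R ≤ 8] = (17/7) / (4/7) = 17/4.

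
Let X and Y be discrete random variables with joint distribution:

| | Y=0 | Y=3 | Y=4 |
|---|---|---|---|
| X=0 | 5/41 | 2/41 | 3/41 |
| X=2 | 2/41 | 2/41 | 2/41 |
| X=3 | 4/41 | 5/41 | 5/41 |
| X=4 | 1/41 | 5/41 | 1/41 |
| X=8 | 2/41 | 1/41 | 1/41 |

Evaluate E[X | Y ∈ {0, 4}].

67/26

P(Y ∈ {0, 4}) = 26/41.
Summing X·P(X=x,Y=y) over the conditioning event gives 67/41.
E[X | Y ∈ {0, 4}] = (67/41) / (26/41) = 67/26.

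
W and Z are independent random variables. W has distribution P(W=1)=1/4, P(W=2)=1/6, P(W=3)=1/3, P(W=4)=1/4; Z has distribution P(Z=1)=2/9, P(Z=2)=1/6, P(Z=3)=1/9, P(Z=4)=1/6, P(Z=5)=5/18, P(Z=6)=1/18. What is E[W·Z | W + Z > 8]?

P(W + Z > 8) = 11/108.
Summing WZ·P(x,y) over outcomes with W + Z > 8 gives 37/18.
E[W·Z | W + Z > 8] = (37/18) / (11/108) = 222/11.

222/11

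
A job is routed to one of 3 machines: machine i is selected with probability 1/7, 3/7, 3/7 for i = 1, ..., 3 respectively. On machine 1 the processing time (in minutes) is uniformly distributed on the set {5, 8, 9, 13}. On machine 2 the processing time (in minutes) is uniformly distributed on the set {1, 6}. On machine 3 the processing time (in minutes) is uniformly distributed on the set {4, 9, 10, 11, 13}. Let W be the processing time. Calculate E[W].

E[W | machine 1] = (5+8+9+13)/4 = 35/4.
E[W | machine 2] = (1+6)/2 = 7/2.
E[W | machine 3] = (4+9+10+11+13)/5 = 47/5.
By the law of total expectation,
E[W] = (1/7)·(35/4) + (3/7)·(7/2) + (3/7)·(47/5) = 949/140.

949/140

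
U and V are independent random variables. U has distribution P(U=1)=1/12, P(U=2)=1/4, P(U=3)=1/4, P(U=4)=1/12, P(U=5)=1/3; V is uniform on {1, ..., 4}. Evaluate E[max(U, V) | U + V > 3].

P(U + V > 3) = 43/48.
Summing max(U,V)·P(x,y) over outcomes with U + V > 3 gives 169/48.
E[max(U, V) | U + V > 3] = (169/48) / (43/48) = 169/43.

169/43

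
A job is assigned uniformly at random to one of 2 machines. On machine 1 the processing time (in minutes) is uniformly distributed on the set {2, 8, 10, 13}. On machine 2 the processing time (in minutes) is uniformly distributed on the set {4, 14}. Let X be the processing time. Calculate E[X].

E[X | machine 1] = (2+8+10+13)/4 = 33/4.
E[X | machine 2] = (4+14)/2 = 9.
E[X] = (1/2)·(33/4) + (1/2)·(9) = 69/8.

69/8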